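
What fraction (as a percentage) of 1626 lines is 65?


Coverage = covered / total * 100
Coverage = 65 / 1626 * 100
Coverage = 4.0%

4.0%


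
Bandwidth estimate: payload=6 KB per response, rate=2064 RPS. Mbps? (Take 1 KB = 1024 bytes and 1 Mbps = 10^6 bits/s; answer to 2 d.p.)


Formula: Mbps = payload_bytes * RPS * 8 / 1e6
Payload per request = 6 KB = 6 * 1024 = 6144 bytes
Total bytes/sec = 6144 * 2064 = 12681216
Total bits/sec = 12681216 * 8 = 101449728
Mbps = 101449728 / 1e6 = 101.45

101.45 Mbps


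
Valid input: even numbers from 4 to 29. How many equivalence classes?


Constraint: even integers in [4, 29]
Class 1: x < 4 — out-of-range invalid
Class 2: x in [4,29] but odd — wrong type invalid
Class 3: x in [4,29] and even — valid
Class 4: x > 29 — out-of-range invalid
Total equivalence classes: 4

4 equivalence classes


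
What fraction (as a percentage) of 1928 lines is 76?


Coverage = covered / total * 100
Coverage = 76 / 1928 * 100
Coverage = 3.94%

3.94%


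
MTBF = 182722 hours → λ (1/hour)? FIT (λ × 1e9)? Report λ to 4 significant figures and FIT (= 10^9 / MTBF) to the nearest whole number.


Formula: λ = 1 / MTBF; FIT = λ × 1e9 = 1e9 / MTBF
λ = 1 / 182722 ≈ 5.473e-06 failures/hour
FIT = 1e9 / 182722 ≈ 5473 failures per 1e9 hours (nearest whole number)

λ = 5.473e-06 /h, FIT = 5473


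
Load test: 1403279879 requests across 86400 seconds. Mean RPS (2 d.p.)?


Formula: throughput = requests / seconds
throughput = 1403279879 / 86400
throughput = 16241.67 requests/second

16241.67 requests/second


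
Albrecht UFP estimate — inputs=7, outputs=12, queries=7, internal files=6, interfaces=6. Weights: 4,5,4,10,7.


UFP = EI*4 + EO*5 + EQ*4 + ILF*10 + EIF*7
UFP = 7*4 + 12*5 + 7*4 + 6*10 + 6*7
UFP = 28 + 60 + 28 + 60 + 42
UFP = 218

218


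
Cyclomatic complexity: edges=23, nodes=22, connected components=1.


Formula: V(G) = E - N + 2P
V(G) = 23 - 22 + 2*1
V(G) = 1 + 2
V(G) = 3

3


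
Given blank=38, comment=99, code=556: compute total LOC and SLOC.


Total LOC = blank + comment + code
Total LOC = 38 + 99 + 556 = 693
SLOC (source only) = code = 556

Total LOC: 693, SLOC: 556


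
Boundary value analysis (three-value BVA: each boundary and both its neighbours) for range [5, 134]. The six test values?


Range: [5, 134]
Boundaries: just below min, min, min+1, max-1, max, just above max
Values: [4, 5, 6, 133, 134, 135]

[4, 5, 6, 133, 134, 135]


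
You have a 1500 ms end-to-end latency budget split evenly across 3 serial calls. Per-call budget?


Formula: per_stage = total_budget / stages
per_stage = 1500 / 3
per_stage = 500.0 ms

500.0 ms


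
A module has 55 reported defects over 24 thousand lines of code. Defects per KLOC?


Defect density = defects / KLOC
Defect density = 55 / 24
Defect density = 2.292 defects/KLOC

2.292 defects/KLOC


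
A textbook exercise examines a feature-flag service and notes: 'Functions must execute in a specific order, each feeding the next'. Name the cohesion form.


Reasoning: Output of one is input to next
Type: Sequential cohesion

Sequential cohesion


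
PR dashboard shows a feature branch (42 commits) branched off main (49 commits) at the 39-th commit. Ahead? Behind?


Common ancestor: commit #39
feature commits after divergence: 42 - 39 = 3
main commits after divergence: 49 - 39 = 10
feature is 3 commits ahead of main
main is 10 commits ahead of feature

feature ahead: 3, main ahead: 10


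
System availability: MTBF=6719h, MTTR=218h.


Availability = MTBF / (MTBF + MTTR)
Availability = 6719 / (6719 + 218)
Availability = 6719 / 6937
Availability = 96.8574%

96.8574%


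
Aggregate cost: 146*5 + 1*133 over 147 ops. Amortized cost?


Formula: Amortized cost = Total cost / Operations
Total cost = (146 * 5) + (1 * 133)
Total cost = 730 + 133 = 863
Amortized = 863 / 147 = 5.8707

5.8707


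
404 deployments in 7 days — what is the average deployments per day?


Formula: deployments per day = releases / days
= 404 / 7
= 57.714 deploys/day
(equivalently, 404.0 deploys/week)

57.714 deploys/day


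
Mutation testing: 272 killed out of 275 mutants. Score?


Mutation score = killed / total * 100
Mutation score = 272 / 275 * 100
Mutation score = 98.91%

98.91%


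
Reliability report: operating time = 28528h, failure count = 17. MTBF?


Formula: MTBF = Total operating time / Number of failures
MTBF = 28528 / 17
MTBF = 1678.12 hours

1678.12 hours


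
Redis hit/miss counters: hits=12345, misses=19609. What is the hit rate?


Formula: hit rate = hits / (hits + misses) * 100
hit rate = 12345 / (12345 + 19609) * 100
hit rate = 12345 / 31954 * 100
hit rate = 38.63%

38.63%


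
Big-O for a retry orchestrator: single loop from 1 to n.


Reasoning: one pass through n items
Complexity: O(n)

O(n)


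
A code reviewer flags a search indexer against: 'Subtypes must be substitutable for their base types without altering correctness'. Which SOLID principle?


This describes the Liskov Substitution Principle (LSP)

Liskov Substitution Principle (LSP)


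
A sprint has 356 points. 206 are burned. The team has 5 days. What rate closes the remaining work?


Formula: Required rate = Remaining points / Days left
Remaining = 356 - 206 = 150 points
Required rate = 150 / 5 = 30.0 points/day

30.0 points/day


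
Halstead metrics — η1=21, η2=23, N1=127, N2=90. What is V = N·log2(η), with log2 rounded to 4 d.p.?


Formula: V = N * log2(η), where N = N1 + N2 and η = η1 + η2
η = 21 + 23 = 44
N = 127 + 90 = 217
log2(44) ≈ 5.4594
V = 217 * 5.4594 = 1184.69

1184.69


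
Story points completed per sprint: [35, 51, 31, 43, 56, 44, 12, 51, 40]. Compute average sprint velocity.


Formula: Avg velocity = Total points / Number of sprints
Points: [35, 51, 31, 43, 56, 44, 12, 51, 40]
Sum = 35 + 51 + 31 + 43 + 56 + 44 + 12 + 51 + 40 = 363
Avg velocity = 363 / 9 = 40.33 points/sprint

40.33 points/sprint


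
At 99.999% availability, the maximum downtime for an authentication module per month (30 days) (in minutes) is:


Formula: allowed downtime = period * (100 - SLA) / 100
Period (month (30 days)) = 43200 minutes
Unavailability fraction = (100 - 99.999) / 100
Allowed downtime = 43200 * (100 - 99.999) / 100
Allowed downtime = 0.432 minutes

0.432 minutes


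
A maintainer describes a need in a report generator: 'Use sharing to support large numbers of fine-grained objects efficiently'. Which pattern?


This matches the Flyweight pattern

Flyweight


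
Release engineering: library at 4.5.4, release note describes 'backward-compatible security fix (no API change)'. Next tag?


Current: 4.5.4
Change category: 'backward-compatible security fix (no API change)' → patch bump
SemVer rule: patch bump → increment PATCH (MAJOR and MINOR unchanged)
New: 4.5.5

4.5.5


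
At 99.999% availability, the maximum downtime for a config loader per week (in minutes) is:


Formula: allowed downtime = period * (100 - SLA) / 100
Period (week) = 10080 minutes
Unavailability fraction = (100 - 99.999) / 100
Allowed downtime = 10080 * (100 - 99.999) / 100
Allowed downtime = 0.1008 minutes

0.1008 minutes


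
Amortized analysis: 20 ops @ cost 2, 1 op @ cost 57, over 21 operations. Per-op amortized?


Formula: Amortized cost = Total cost / Operations
Total cost = (20 * 2) + (1 * 57)
Total cost = 40 + 57 = 97
Amortized = 97 / 21 = 4.619

4.619


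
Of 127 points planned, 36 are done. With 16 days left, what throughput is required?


Formula: Required rate = Remaining points / Days left
Remaining = 127 - 36 = 91 points
Required rate = 91 / 16 = 5.69 points/day

5.69 points/day


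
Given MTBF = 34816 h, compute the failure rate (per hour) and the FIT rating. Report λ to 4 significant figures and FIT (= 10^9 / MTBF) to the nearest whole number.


Formula: λ = 1 / MTBF; FIT = λ × 1e9 = 1e9 / MTBF
λ = 1 / 34816 ≈ 2.872e-05 failures/hour
FIT = 1e9 / 34816 ≈ 28722 failures per 1e9 hours (nearest whole number)

λ = 2.872e-05 /h, FIT = 28722


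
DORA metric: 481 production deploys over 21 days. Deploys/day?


Formula: deployments per day = releases / days
= 481 / 21
= 22.905 deploys/day
(equivalently, 160.33 deploys/week)

22.905 deploys/day


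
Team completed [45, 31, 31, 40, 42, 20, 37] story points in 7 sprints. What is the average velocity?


Formula: Avg velocity = Total points / Number of sprints
Points: [45, 31, 31, 40, 42, 20, 37]
Sum = 45 + 31 + 31 + 40 + 42 + 20 + 37 = 246
Avg velocity = 246 / 7 = 35.14 points/sprint

35.14 points/sprint


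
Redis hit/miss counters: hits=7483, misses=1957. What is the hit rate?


Formula: hit rate = hits / (hits + misses) * 100
hit rate = 7483 / (7483 + 1957) * 100
hit rate = 7483 / 9440 * 100
hit rate = 79.27%

79.27%


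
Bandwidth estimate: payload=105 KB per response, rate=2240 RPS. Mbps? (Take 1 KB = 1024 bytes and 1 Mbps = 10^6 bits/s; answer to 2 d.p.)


Formula: Mbps = payload_bytes * RPS * 8 / 1e6
Payload per request = 105 KB = 105 * 1024 = 107520 bytes
Total bytes/sec = 107520 * 2240 = 240844800
Total bits/sec = 240844800 * 8 = 1926758400
Mbps = 1926758400 / 1e6 = 1926.76

1926.76 Mbps


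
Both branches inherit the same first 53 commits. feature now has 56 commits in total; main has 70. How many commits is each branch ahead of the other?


Common ancestor: commit #53
feature commits after divergence: 56 - 53 = 3
main commits after divergence: 70 - 53 = 17
feature is 3 commits ahead of main
main is 17 commits ahead of feature

feature ahead: 3, main ahead: 17


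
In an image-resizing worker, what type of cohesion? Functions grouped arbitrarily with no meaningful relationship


Reasoning: Worst: random grouping
Type: Coincidental cohesion

Coincidental cohesion


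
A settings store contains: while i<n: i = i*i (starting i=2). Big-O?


Reasoning: squaring drives double-exponential growth; iterations ~ log log n
Complexity: O(log log n)

O(log log n)


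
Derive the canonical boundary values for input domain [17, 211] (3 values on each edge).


Range: [17, 211]
Boundaries: just below min, min, min+1, max-1, max, just above max
Values: [16, 17, 18, 210, 211, 212]

[16, 17, 18, 210, 211, 212]


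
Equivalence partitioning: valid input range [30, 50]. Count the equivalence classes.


Valid range: [30, 50]
Class 1: x < 30 — invalid
Class 2: 30 ≤ x ≤ 50 — valid
Class 3: x > 50 — invalid
Total equivalence classes: 3

3 equivalence classes


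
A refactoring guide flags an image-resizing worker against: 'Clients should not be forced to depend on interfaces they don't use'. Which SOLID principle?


This describes the Interface Segregation Principle (ISP)

Interface Segregation Principle (ISP)


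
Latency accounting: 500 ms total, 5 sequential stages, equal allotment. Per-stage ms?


Formula: per_stage = total_budget / stages
per_stage = 500 / 5
per_stage = 100.0 ms

100.0 ms


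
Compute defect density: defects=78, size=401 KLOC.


Defect density = defects / KLOC
Defect density = 78 / 401
Defect density = 0.195 defects/KLOC

0.195 defects/KLOC


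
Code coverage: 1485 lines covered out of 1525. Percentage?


Coverage = covered / total * 100
Coverage = 1485 / 1525 * 100
Coverage = 97.38%

97.38%


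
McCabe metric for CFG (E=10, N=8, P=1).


Formula: V(G) = E - N + 2P
V(G) = 10 - 8 + 2*1
V(G) = 2 + 2
V(G) = 4

4


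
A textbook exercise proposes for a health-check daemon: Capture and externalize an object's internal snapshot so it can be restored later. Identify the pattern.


This matches the Memento pattern

Memento


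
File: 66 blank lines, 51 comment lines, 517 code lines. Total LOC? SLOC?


Total LOC = blank + comment + code
Total LOC = 66 + 51 + 517 = 634
SLOC (source only) = code = 517

Total LOC: 634, SLOC: 517


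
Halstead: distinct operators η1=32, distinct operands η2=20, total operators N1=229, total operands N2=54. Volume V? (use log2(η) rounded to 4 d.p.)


Formula: V = N * log2(η), where N = N1 + N2 and η = η1 + η2
η = 32 + 20 = 52
N = 229 + 54 = 283
log2(52) ≈ 5.7004
V = 283 * 5.7004 = 1613.21

1613.21


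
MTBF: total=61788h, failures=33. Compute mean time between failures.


Formula: MTBF = Total operating time / Number of failures
MTBF = 61788 / 33
MTBF = 1872.36 hours

1872.36 hours


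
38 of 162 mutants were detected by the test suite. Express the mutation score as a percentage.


Mutation score = killed / total * 100
Mutation score = 38 / 162 * 100
Mutation score = 23.46%

23.46%


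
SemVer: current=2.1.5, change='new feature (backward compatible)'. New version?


Current: 2.1.5
Change category: 'new feature (backward compatible)' → minor bump
SemVer rule: minor bump → increment MINOR, reset PATCH to 0 (MAJOR unchanged)
New: 2.2.0

2.2.0


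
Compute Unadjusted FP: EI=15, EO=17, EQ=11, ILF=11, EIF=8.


UFP = EI*4 + EO*5 + EQ*4 + ILF*10 + EIF*7
UFP = 15*4 + 17*5 + 11*4 + 11*10 + 8*7
UFP = 60 + 85 + 44 + 110 + 56
UFP = 355

355


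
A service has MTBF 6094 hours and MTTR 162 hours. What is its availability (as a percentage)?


Availability = MTBF / (MTBF + MTTR)
Availability = 6094 / (6094 + 162)
Availability = 6094 / 6256
Availability = 97.4105%

97.4105%


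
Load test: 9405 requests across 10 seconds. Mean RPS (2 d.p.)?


Formula: throughput = requests / seconds
throughput = 9405 / 10
throughput = 940.5 requests/second

940.5 requests/second


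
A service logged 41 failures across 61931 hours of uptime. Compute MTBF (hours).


Formula: MTBF = Total operating time / Number of failures
MTBF = 61931 / 41
MTBF = 1510.51 hours

1510.51 hours


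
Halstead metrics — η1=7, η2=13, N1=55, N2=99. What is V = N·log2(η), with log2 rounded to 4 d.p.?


Formula: V = N * log2(η), where N = N1 + N2 and η = η1 + η2
η = 7 + 13 = 20
N = 55 + 99 = 154
log2(20) ≈ 4.3219
V = 154 * 4.3219 = 665.57

665.57


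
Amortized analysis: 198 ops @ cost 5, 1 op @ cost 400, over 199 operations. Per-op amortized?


Formula: Amortized cost = Total cost / Operations
Total cost = (198 * 5) + (1 * 400)
Total cost = 990 + 400 = 1390
Amortized = 1390 / 199 = 6.9849

6.9849


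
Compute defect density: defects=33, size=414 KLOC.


Defect density = defects / KLOC
Defect density = 33 / 414
Defect density = 0.08 defects/KLOC

0.08 defects/KLOC


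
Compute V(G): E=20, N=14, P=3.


Formula: V(G) = E - N + 2P
V(G) = 20 - 14 + 2*3
V(G) = 6 + 6
V(G) = 12

12


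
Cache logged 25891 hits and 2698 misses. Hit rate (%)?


Formula: hit rate = hits / (hits + misses) * 100
hit rate = 25891 / (25891 + 2698) * 100
hit rate = 25891 / 28589 * 100
hit rate = 90.56%

90.56%


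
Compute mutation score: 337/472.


Mutation score = killed / total * 100
Mutation score = 337 / 472 * 100
Mutation score = 71.4%

71.4%


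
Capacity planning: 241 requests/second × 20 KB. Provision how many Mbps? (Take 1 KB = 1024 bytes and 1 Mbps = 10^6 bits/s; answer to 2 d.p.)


Formula: Mbps = payload_bytes * RPS * 8 / 1e6
Payload per request = 20 KB = 20 * 1024 = 20480 bytes
Total bytes/sec = 20480 * 241 = 4935680
Total bits/sec = 4935680 * 8 = 39485440
Mbps = 39485440 / 1e6 = 39.49

39.49 Mbps


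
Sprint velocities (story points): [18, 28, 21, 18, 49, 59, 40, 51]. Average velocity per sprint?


Formula: Avg velocity = Total points / Number of sprints
Points: [18, 28, 21, 18, 49, 59, 40, 51]
Sum = 18 + 28 + 21 + 18 + 49 + 59 + 40 + 51 = 284
Avg velocity = 284 / 8 = 35.5 points/sprint

35.5 points/sprint


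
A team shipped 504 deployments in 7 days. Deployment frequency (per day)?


Formula: deployments per day = releases / days
= 504 / 7
= 72.0 deploys/day
(equivalently, 504.0 deploys/week)

72.0 deploys/day


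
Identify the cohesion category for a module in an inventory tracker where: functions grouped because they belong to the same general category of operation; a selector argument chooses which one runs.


Reasoning: Grouped by category of activity, not by data or sequence
Type: Logical cohesion

Logical cohesion


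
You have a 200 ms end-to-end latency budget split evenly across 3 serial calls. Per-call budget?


Formula: per_stage = total_budget / stages
per_stage = 200 / 3
per_stage = 66.67 ms

66.67 ms


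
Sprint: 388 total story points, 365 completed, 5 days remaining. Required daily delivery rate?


Formula: Required rate = Remaining points / Days left
Remaining = 388 - 365 = 23 points
Required rate = 23 / 5 = 4.6 points/day

4.6 points/day


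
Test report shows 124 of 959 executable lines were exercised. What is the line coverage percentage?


Coverage = covered / total * 100
Coverage = 124 / 959 * 100
Coverage = 12.93%

12.93%


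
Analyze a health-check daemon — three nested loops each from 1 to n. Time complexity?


Reasoning: three levels of nesting over n
Complexity: O(n^3)

O(n^3)


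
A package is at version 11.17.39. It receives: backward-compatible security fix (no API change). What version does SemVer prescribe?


Current: 11.17.39
Change category: 'backward-compatible security fix (no API change)' → patch bump
SemVer rule: patch bump → increment PATCH (MAJOR and MINOR unchanged)
New: 11.17.40

11.17.40


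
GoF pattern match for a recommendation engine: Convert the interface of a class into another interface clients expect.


This matches the Adapter pattern

Adapter


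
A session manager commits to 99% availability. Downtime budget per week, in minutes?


Formula: allowed downtime = period * (100 - SLA) / 100
Period (week) = 10080 minutes
Unavailability fraction = (100 - 99.0) / 100
Allowed downtime = 10080 * (100 - 99.0) / 100
Allowed downtime = 100.8 minutes

100.8 minutes


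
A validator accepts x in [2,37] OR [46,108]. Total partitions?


Valid ranges: [2,37] and [46,108]
Class 1: x < 2 — invalid
Class 2: 2 ≤ x ≤ 37 — valid
Class 3: 37 < x < 46 — invalid (gap between ranges)
Class 4: 46 ≤ x ≤ 108 — valid
Class 5: x > 108 — invalid
Total equivalence classes: 5

5 equivalence classes


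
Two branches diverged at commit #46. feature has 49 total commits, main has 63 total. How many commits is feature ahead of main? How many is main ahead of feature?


Common ancestor: commit #46
feature commits after divergence: 49 - 46 = 3
main commits after divergence: 63 - 46 = 17
feature is 3 commits ahead of main
main is 17 commits ahead of feature

feature ahead: 3, main ahead: 17


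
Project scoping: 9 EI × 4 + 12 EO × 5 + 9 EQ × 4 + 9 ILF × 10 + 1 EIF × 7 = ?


UFP = EI*4 + EO*5 + EQ*4 + ILF*10 + EIF*7
UFP = 9*4 + 12*5 + 9*4 + 9*10 + 1*7
UFP = 36 + 60 + 36 + 90 + 7
UFP = 229

229


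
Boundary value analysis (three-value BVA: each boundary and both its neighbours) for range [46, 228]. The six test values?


Range: [46, 228]
Boundaries: just below min, min, min+1, max-1, max, just above max
Values: [45, 46, 47, 227, 228, 229]

[45, 46, 47, 227, 228, 229]


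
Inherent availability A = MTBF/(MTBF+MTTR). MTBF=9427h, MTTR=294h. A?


Availability = MTBF / (MTBF + MTTR)
Availability = 9427 / (9427 + 294)
Availability = 9427 / 9721
Availability = 96.9756%

96.9756%


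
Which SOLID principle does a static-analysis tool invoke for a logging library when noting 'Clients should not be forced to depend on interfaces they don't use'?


This describes the Interface Segregation Principle (ISP)

Interface Segregation Principle (ISP)


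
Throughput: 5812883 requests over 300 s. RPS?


Formula: throughput = requests / seconds
throughput = 5812883 / 300
throughput = 19376.28 requests/second

19376.28 requests/second


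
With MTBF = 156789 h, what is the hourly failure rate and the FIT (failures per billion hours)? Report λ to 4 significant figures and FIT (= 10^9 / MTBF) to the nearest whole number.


Formula: λ = 1 / MTBF; FIT = λ × 1e9 = 1e9 / MTBF
λ = 1 / 156789 ≈ 6.378e-06 failures/hour
FIT = 1e9 / 156789 ≈ 6378 failures per 1e9 hours (nearest whole number)

λ = 6.378e-06 /h, FIT = 6378


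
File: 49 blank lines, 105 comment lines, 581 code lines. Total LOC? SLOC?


Total LOC = blank + comment + code
Total LOC = 49 + 105 + 581 = 735
SLOC (source only) = code = 581

Total LOC: 735, SLOC: 581


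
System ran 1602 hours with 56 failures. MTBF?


Formula: MTBF = Total operating time / Number of failures
MTBF = 1602 / 56
MTBF = 28.61 hours

28.61 hours


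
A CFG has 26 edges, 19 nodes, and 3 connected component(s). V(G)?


Formula: V(G) = E - N + 2P
V(G) = 26 - 19 + 2*3
V(G) = 7 + 6
V(G) = 13

13


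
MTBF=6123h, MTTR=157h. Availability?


Availability = MTBF / (MTBF + MTTR)
Availability = 6123 / (6123 + 157)
Availability = 6123 / 6280
Availability = 97.5%

97.5%


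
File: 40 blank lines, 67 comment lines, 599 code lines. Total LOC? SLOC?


Total LOC = blank + comment + code
Total LOC = 40 + 67 + 599 = 706
SLOC (source only) = code = 599

Total LOC: 706, SLOC: 599


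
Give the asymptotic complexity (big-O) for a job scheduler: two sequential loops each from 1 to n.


Reasoning: sequential dominates: O(n) + O(n) = O(n)
Complexity: O(n)

O(n)


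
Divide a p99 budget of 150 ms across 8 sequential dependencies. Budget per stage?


Formula: per_stage = total_budget / stages
per_stage = 150 / 8
per_stage = 18.75 ms

18.75 ms


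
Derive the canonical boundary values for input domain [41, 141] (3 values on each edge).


Range: [41, 141]
Boundaries: just below min, min, min+1, max-1, max, just above max
Values: [40, 41, 42, 140, 141, 142]

[40, 41, 42, 140, 141, 142]


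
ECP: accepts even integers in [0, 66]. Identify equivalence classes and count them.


Constraint: even integers in [0, 66]
Class 1: x < 0 — out-of-range invalid
Class 2: x in [0,66] but odd — wrong type invalid
Class 3: x in [0,66] and even — valid
Class 4: x > 66 — out-of-range invalid
Total equivalence classes: 4

4 equivalence classes


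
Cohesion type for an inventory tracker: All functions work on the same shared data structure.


Reasoning: Functions share data
Type: Communicational cohesion

Communicational cohesion


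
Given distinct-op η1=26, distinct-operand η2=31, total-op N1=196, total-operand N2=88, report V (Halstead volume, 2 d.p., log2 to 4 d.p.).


Formula: V = N * log2(η), where N = N1 + N2 and η = η1 + η2
η = 26 + 31 = 57
N = 196 + 88 = 284
log2(57) ≈ 5.8329
V = 284 * 5.8329 = 1656.54

1656.54


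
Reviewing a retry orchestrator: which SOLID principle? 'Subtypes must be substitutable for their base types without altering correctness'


This describes the Liskov Substitution Principle (LSP)

Liskov Substitution Principle (LSP)


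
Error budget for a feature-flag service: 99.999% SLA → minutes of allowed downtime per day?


Formula: allowed downtime = period * (100 - SLA) / 100
Period (day) = 1440 minutes
Unavailability fraction = (100 - 99.999) / 100
Allowed downtime = 1440 * (100 - 99.999) / 100
Allowed downtime = 0.0144 minutes

0.0144 minutes


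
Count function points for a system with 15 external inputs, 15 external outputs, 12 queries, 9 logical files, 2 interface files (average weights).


UFP = EI*4 + EO*5 + EQ*4 + ILF*10 + EIF*7
UFP = 15*4 + 15*5 + 12*4 + 9*10 + 2*7
UFP = 60 + 75 + 48 + 90 + 14
UFP = 287

287


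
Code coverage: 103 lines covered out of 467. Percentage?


Coverage = covered / total * 100
Coverage = 103 / 467 * 100
Coverage = 22.06%

22.06%


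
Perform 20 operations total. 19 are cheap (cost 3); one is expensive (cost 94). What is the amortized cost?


Formula: Amortized cost = Total cost / Operations
Total cost = (19 * 3) + (1 * 94)
Total cost = 57 + 94 = 151
Amortized = 151 / 20 = 7.55

7.55


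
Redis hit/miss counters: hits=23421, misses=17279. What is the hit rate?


Formula: hit rate = hits / (hits + misses) * 100
hit rate = 23421 / (23421 + 17279) * 100
hit rate = 23421 / 40700 * 100
hit rate = 57.55%

57.55%


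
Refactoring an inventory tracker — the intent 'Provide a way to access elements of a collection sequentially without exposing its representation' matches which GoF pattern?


This matches the Iterator pattern

Iterator


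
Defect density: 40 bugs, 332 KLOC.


Defect density = defects / KLOC
Defect density = 40 / 332
Defect density = 0.12 defects/KLOC

0.12 defects/KLOC


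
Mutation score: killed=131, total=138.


Mutation score = killed / total * 100
Mutation score = 131 / 138 * 100
Mutation score = 94.93%

94.93%


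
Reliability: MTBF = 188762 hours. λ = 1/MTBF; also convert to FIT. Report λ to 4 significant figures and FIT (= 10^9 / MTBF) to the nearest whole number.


Formula: λ = 1 / MTBF; FIT = λ × 1e9 = 1e9 / MTBF
λ = 1 / 188762 ≈ 5.298e-06 failures/hour
FIT = 1e9 / 188762 ≈ 5298 failures per 1e9 hours (nearest whole number)

λ = 5.298e-06 /h, FIT = 5298


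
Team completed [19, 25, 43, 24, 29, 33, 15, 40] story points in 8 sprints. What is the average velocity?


Formula: Avg velocity = Total points / Number of sprints
Points: [19, 25, 43, 24, 29, 33, 15, 40]
Sum = 19 + 25 + 43 + 24 + 29 + 33 + 15 + 40 = 228
Avg velocity = 228 / 8 = 28.5 points/sprint

28.5 points/sprint


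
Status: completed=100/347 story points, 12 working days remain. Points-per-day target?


Formula: Required rate = Remaining points / Days left
Remaining = 347 - 100 = 247 points
Required rate = 247 / 12 = 20.58 points/day

20.58 points/day


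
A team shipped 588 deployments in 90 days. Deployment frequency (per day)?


Formula: deployments per day = releases / days
= 588 / 90
= 6.533 deploys/day
(equivalently, 45.73 deploys/week)

6.533 deploys/day


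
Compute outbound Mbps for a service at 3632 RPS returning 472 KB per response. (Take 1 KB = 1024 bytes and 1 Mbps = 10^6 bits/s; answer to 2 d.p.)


Formula: Mbps = payload_bytes * RPS * 8 / 1e6
Payload per request = 472 KB = 472 * 1024 = 483328 bytes
Total bytes/sec = 483328 * 3632 = 1755447296
Total bits/sec = 1755447296 * 8 = 14043578368
Mbps = 14043578368 / 1e6 = 14043.58

14043.58 Mbps


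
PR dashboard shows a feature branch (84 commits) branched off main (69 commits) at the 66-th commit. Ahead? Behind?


Common ancestor: commit #66
feature commits after divergence: 84 - 66 = 18
main commits after divergence: 69 - 66 = 3
feature is 18 commits ahead of main
main is 3 commits ahead of feature

feature ahead: 18, main ahead: 3


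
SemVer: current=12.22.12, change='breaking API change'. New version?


Current: 12.22.12
Change category: 'breaking API change' → major bump
SemVer rule: major bump → increment MAJOR, reset MINOR and PATCH to 0
New: 13.0.0

13.0.0


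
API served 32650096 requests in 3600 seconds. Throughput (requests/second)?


Formula: throughput = requests / seconds
throughput = 32650096 / 3600
throughput = 9069.47 requests/second

9069.47 requests/second


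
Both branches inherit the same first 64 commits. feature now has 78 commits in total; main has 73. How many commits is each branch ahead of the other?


Common ancestor: commit #64
feature commits after divergence: 78 - 64 = 14
main commits after divergence: 73 - 64 = 9
feature is 14 commits ahead of main
main is 9 commits ahead of feature

feature ahead: 14, main ahead: 9


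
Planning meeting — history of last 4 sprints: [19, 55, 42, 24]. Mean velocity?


Formula: Avg velocity = Total points / Number of sprints
Points: [19, 55, 42, 24]
Sum = 19 + 55 + 42 + 24 = 140
Avg velocity = 140 / 4 = 35.0 points/sprint

35.0 points/sprint


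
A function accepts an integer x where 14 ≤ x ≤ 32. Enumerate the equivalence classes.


Valid range: [14, 32]
Class 1: x < 14 — invalid
Class 2: 14 ≤ x ≤ 32 — valid
Class 3: x > 32 — invalid
Total equivalence classes: 3

3 equivalence classes


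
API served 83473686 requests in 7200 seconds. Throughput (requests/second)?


Formula: throughput = requests / seconds
throughput = 83473686 / 7200
throughput = 11593.57 requests/second

11593.57 requests/second


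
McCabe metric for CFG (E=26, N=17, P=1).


Formula: V(G) = E - N + 2P
V(G) = 26 - 17 + 2*1
V(G) = 9 + 2
V(G) = 11

11


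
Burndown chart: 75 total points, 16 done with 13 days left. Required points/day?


Formula: Required rate = Remaining points / Days left
Remaining = 75 - 16 = 59 points
Required rate = 59 / 13 = 4.54 points/day

4.54 points/day


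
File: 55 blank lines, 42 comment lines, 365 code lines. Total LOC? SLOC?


Total LOC = blank + comment + code
Total LOC = 55 + 42 + 365 = 462
SLOC (source only) = code = 365

Total LOC: 462, SLOC: 365


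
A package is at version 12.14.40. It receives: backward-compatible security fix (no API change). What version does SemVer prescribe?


Current: 12.14.40
Change category: 'backward-compatible security fix (no API change)' → patch bump
SemVer rule: patch bump → increment PATCH (MAJOR and MINOR unchanged)
New: 12.14.41

12.14.41


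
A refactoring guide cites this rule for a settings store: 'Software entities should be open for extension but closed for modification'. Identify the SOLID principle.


This describes the Open/Closed Principle (OCP)

Open/Closed Principle (OCP)


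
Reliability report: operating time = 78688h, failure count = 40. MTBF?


Formula: MTBF = Total operating time / Number of failures
MTBF = 78688 / 40
MTBF = 1967.2 hours

1967.2 hours


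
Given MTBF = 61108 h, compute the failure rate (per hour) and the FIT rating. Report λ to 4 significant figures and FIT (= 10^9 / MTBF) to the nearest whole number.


Formula: λ = 1 / MTBF; FIT = λ × 1e9 = 1e9 / MTBF
λ = 1 / 61108 ≈ 1.636e-05 failures/hour
FIT = 1e9 / 61108 ≈ 16364 failures per 1e9 hours (nearest whole number)

λ = 1.636e-05 /h, FIT = 16364


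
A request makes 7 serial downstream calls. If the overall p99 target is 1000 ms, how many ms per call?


Formula: per_stage = total_budget / stages
per_stage = 1000 / 7
per_stage = 142.86 ms

142.86 ms


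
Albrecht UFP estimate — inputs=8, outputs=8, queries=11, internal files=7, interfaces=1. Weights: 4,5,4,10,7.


UFP = EI*4 + EO*5 + EQ*4 + ILF*10 + EIF*7
UFP = 8*4 + 8*5 + 11*4 + 7*10 + 1*7
UFP = 32 + 40 + 44 + 70 + 7
UFP = 193

193


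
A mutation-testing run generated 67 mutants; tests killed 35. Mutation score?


Mutation score = killed / total * 100
Mutation score = 35 / 67 * 100
Mutation score = 52.24%

52.24%


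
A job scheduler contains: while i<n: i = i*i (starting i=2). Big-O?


Reasoning: squaring drives double-exponential growth; iterations ~ log log n
Complexity: O(log log n)

O(log log n)


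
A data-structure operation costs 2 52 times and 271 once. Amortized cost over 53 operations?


Formula: Amortized cost = Total cost / Operations
Total cost = (52 * 2) + (1 * 271)
Total cost = 104 + 271 = 375
Amortized = 375 / 53 = 7.0755

7.0755


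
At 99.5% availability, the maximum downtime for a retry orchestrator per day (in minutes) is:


Formula: allowed downtime = period * (100 - SLA) / 100
Period (day) = 1440 minutes
Unavailability fraction = (100 - 99.5) / 100
Allowed downtime = 1440 * (100 - 99.5) / 100
Allowed downtime = 7.2 minutes

7.2 minutes


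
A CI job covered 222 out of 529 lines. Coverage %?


Coverage = covered / total * 100
Coverage = 222 / 529 * 100
Coverage = 41.97%

41.97%


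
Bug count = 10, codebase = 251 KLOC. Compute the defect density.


Defect density = defects / KLOC
Defect density = 10 / 251
Defect density = 0.04 defects/KLOC

0.04 defects/KLOC


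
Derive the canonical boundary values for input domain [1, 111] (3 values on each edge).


Range: [1, 111]
Boundaries: just below min, min, min+1, max-1, max, just above max
Values: [0, 1, 2, 110, 111, 112]

[0, 1, 2, 110, 111, 112]


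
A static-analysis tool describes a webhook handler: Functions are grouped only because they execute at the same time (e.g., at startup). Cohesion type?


Reasoning: Related by timing only
Type: Temporal cohesion

Temporal cohesion


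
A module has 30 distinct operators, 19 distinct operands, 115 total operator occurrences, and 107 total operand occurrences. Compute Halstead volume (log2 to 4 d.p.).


Formula: V = N * log2(η), where N = N1 + N2 and η = η1 + η2
η = 30 + 19 = 49
N = 115 + 107 = 222
log2(49) ≈ 5.6147
V = 222 * 5.6147 = 1246.46

1246.46


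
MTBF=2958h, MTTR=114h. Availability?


Availability = MTBF / (MTBF + MTTR)
Availability = 2958 / (2958 + 114)
Availability = 2958 / 3072
Availability = 96.2891%

96.2891%


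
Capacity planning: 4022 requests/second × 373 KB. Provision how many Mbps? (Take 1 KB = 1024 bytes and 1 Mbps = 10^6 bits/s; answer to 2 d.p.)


Formula: Mbps = payload_bytes * RPS * 8 / 1e6
Payload per request = 373 KB = 373 * 1024 = 381952 bytes
Total bytes/sec = 381952 * 4022 = 1536210944
Total bits/sec = 1536210944 * 8 = 12289687552
Mbps = 12289687552 / 1e6 = 12289.69

12289.69 Mbps


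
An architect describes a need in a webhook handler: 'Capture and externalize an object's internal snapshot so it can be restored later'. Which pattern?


This matches the Memento pattern

Memento


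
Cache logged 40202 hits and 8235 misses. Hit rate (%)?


Formula: hit rate = hits / (hits + misses) * 100
hit rate = 40202 / (40202 + 8235) * 100
hit rate = 40202 / 48437 * 100
hit rate = 83.0%

83.0%


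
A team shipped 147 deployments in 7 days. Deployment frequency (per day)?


Formula: deployments per day = releases / days
= 147 / 7
= 21.0 deploys/day
(equivalently, 147.0 deploys/week)

21.0 deploys/day


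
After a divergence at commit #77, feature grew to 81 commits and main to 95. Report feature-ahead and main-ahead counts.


Common ancestor: commit #77
feature commits after divergence: 81 - 77 = 4
main commits after divergence: 95 - 77 = 18
feature is 4 commits ahead of main
main is 18 commits ahead of feature

feature ahead: 4, main ahead: 18


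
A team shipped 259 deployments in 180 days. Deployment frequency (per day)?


Formula: deployments per day = releases / days
= 259 / 180
= 1.439 deploys/day
(equivalently, 10.07 deploys/week)

1.439 deploys/day


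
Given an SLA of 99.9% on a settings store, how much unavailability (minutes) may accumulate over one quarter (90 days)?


Formula: allowed downtime = period * (100 - SLA) / 100
Period (quarter (90 days)) = 129600 minutes
Unavailability fraction = (100 - 99.9) / 100
Allowed downtime = 129600 * (100 - 99.9) / 100
Allowed downtime = 129.6 minutes

129.6 minutes


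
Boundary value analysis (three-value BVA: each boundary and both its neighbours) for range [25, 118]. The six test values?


Range: [25, 118]
Boundaries: just below min, min, min+1, max-1, max, just above max
Values: [24, 25, 26, 117, 118, 119]

[24, 25, 26, 117, 118, 119]


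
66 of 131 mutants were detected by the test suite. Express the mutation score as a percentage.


Mutation score = killed / total * 100
Mutation score = 66 / 131 * 100
Mutation score = 50.38%

50.38%


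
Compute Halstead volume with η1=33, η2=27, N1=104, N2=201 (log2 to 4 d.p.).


Formula: V = N * log2(η), where N = N1 + N2 and η = η1 + η2
η = 33 + 27 = 60
N = 104 + 201 = 305
log2(60) ≈ 5.9069
V = 305 * 5.9069 = 1801.60

1801.60


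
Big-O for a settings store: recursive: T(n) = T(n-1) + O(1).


Reasoning: linear recursion with constant work per frame
Complexity: O(n)

O(n)


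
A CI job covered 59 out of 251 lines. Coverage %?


Coverage = covered / total * 100
Coverage = 59 / 251 * 100
Coverage = 23.51%

23.51%


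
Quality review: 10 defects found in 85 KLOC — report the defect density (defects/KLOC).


Defect density = defects / KLOC
Defect density = 10 / 85
Defect density = 0.118 defects/KLOC

0.118 defects/KLOC


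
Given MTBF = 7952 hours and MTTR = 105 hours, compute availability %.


Availability = MTBF / (MTBF + MTTR)
Availability = 7952 / (7952 + 105)
Availability = 7952 / 8057
Availability = 98.6968%

98.6968%


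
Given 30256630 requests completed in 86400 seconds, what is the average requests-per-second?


Formula: throughput = requests / seconds
throughput = 30256630 / 86400
throughput = 350.19 requests/second

350.19 requests/second


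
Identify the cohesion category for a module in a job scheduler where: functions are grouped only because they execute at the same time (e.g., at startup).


Reasoning: Related by timing only
Type: Temporal cohesion

Temporal cohesion


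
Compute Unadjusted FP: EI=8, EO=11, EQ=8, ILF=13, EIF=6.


UFP = EI*4 + EO*5 + EQ*4 + ILF*10 + EIF*7
UFP = 8*4 + 11*5 + 8*4 + 13*10 + 6*7
UFP = 32 + 55 + 32 + 130 + 42
UFP = 291

291


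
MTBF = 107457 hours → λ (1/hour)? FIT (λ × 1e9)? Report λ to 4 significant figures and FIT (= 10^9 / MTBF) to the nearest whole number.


Formula: λ = 1 / MTBF; FIT = λ × 1e9 = 1e9 / MTBF
λ = 1 / 107457 ≈ 9.306e-06 failures/hour
FIT = 1e9 / 107457 ≈ 9306 failures per 1e9 hours (nearest whole number)

λ = 9.306e-06 /h, FIT = 9306


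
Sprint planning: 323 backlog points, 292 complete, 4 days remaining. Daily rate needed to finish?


Formula: Required rate = Remaining points / Days left
Remaining = 323 - 292 = 31 points
Required rate = 31 / 4 = 7.75 points/day

7.75 points/day


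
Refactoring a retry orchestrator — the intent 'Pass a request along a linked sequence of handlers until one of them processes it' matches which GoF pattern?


This matches the Chain of Responsibility pattern

Chain of Responsibility


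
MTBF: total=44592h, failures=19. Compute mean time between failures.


Formula: MTBF = Total operating time / Number of failures
MTBF = 44592 / 19
MTBF = 2346.95 hours

2346.95 hours


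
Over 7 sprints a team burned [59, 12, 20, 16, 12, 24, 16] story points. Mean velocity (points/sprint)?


Formula: Avg velocity = Total points / Number of sprints
Points: [59, 12, 20, 16, 12, 24, 16]
Sum = 59 + 12 + 20 + 16 + 12 + 24 + 16 = 159
Avg velocity = 159 / 7 = 22.71 points/sprint

22.71 points/sprint


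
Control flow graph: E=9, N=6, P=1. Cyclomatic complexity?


Formula: V(G) = E - N + 2P
V(G) = 9 - 6 + 2*1
V(G) = 3 + 2
V(G) = 5

5


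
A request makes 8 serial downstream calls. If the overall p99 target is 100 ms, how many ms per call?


Formula: per_stage = total_budget / stages
per_stage = 100 / 8
per_stage = 12.5 ms

12.5 ms


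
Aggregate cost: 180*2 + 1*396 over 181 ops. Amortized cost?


Formula: Amortized cost = Total cost / Operations
Total cost = (180 * 2) + (1 * 396)
Total cost = 360 + 396 = 756
Amortized = 756 / 181 = 4.1768

4.1768


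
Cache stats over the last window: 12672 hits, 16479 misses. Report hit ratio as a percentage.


Formula: hit rate = hits / (hits + misses) * 100
hit rate = 12672 / (12672 + 16479) * 100
hit rate = 12672 / 29151 * 100
hit rate = 43.47%

43.47%


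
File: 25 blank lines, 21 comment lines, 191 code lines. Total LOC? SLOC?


Total LOC = blank + comment + code
Total LOC = 25 + 21 + 191 = 237
SLOC (source only) = code = 191

Total LOC: 237, SLOC: 191


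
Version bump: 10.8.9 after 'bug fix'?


Current: 10.8.9
Change category: 'bug fix' → patch bump
SemVer rule: patch bump → increment PATCH (MAJOR and MINOR unchanged)
New: 10.8.10

10.8.10


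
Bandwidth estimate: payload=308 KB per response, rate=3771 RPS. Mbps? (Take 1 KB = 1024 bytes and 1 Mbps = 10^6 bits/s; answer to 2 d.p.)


Formula: Mbps = payload_bytes * RPS * 8 / 1e6
Payload per request = 308 KB = 308 * 1024 = 315392 bytes
Total bytes/sec = 315392 * 3771 = 1189343232
Total bits/sec = 1189343232 * 8 = 9514745856
Mbps = 9514745856 / 1e6 = 9514.75

9514.75 Mbps
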